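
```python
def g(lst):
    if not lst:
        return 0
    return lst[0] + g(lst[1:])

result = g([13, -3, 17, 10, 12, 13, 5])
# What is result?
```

13 + (-3) + 17 + 10 + 12 + 13 + 5 + 0 = 67

Answer: 67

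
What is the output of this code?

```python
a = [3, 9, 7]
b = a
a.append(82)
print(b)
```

Key concept: basic list aliasing.
Step by step:
`a = [3, 9, 7]` → a = [3, 9, 7]
`b = a` → b = [3, 9, 7] (same object as a)
`a.append(82)` → a = [3, 9, 7, 82] (same object as b); b = [3, 9, 7, 82] (same object as a)
`print(b)` → prints [3, 9, 7, 82]

Answer: [3, 9, 7, 82]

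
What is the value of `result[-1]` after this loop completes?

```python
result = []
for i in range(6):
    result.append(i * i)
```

Last element of squares 0 to 5
`result` takes the values: [] → [0] → [0, 1] → [0, 1, 4] → [0, 1, 4, 9] → [0, 1, 4, 9, 16] → [0, 1, 4, 9, 16, 25]
So `result[-1]` = 25

Answer: 25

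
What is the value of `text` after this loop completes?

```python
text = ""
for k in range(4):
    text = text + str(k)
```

Concatenate digits 0 to 3
`text` takes the values: "" → "0" → "01" → "012" → "0123"

Answer: "0123"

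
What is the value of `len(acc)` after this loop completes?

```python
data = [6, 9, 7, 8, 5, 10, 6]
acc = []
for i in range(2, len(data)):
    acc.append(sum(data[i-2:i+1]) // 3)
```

Number of 3-element averages
`acc` takes the values: [] → [7] → [7, 8] → [7, 8, 6] → [7, 8, 6, 7] → [7, 8, 6, 7, 7]
So `len(acc)` = 5

Answer: 5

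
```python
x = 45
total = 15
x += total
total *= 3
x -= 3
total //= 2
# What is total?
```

Trace:
`x = 45` → x = 45
`total = 15` → total = 15
`x += total` → x = 60
`total *= 3` → total = 45
`x -= 3` → x = 57
`total //= 2` → total = 22
So total = 22

Answer: 22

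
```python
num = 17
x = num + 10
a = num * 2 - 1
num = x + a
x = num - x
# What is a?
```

Trace:
`num = 17` → num = 17
`x = num + 10` → x = 27
`a = num * 2 - 1` → a = 33
`num = x + a` → num = 60
`x = num - x` → x = 33
So a = 33

Answer: 33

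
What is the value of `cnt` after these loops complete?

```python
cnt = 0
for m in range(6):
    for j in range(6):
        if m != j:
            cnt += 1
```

6² - 6 (exclude diagonal)
`cnt` takes the values: 0 → 1 → 2 → 3 → 4 → 5 → 6 → 7 → 8 → 9 → 10 → 11 → 12 → 13 → 14 → 15 → 16 → 17 → 18 → 19 → 20 → 21 → 22 → 23 → 24 → 25 → 26 → 27 → 28 → 29 → 30

Answer: 30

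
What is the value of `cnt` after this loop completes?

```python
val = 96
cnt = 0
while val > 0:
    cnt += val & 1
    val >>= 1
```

Count set bits in 96 (binary: 0b1100000)
`cnt` takes the values: 0 → 1 → 2

Answer: 2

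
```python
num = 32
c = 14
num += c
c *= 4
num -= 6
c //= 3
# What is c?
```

Trace:
`num = 32` → num = 32
`c = 14` → c = 14
`num += c` → num = 46
`c *= 4` → c = 56
`num -= 6` → num = 40
`c //= 3` → c = 18
So c = 18

Answer: 18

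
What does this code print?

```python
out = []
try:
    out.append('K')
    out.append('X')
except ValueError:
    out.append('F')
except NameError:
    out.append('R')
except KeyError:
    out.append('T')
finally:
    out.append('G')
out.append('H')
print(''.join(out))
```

Execution trace: 'K' (try body) → 'X' (try body, no exception) → 'G' (finally) → 'H' (after the try/except). Output: KXGH

Answer: KXGH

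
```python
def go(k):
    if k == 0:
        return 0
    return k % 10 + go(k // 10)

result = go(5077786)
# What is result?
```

Sum of digits of 5077786: 6 + 8 + 7 + 7 + 7 + 0 + 5 = 40

Answer: 40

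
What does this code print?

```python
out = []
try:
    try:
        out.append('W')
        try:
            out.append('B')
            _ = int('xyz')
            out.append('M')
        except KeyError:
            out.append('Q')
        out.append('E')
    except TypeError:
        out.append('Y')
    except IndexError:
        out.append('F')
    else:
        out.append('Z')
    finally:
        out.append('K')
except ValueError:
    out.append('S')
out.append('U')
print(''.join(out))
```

Execution trace: 'W' (try body) → 'B' (inner try body) → 'K' (finally) → 'S' (outer except ValueError) → 'U' (after the try/except). Output: WBKSU

Answer: WBKSU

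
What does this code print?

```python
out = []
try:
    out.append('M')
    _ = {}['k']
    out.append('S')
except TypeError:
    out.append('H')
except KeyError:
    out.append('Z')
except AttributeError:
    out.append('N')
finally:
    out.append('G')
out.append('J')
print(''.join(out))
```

Execution trace: 'M' (try body) → 'Z' (except KeyError) → 'G' (finally) → 'J' (after the try/except). Output: MZGJ

Answer: MZGJ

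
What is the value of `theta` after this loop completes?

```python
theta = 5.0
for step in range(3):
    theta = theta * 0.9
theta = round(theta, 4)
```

Exponential decay: 5.0 * 0.9^3
`theta` takes the values: 5.0 → 4.5 → 4.05 → 3.645

Answer: 3.645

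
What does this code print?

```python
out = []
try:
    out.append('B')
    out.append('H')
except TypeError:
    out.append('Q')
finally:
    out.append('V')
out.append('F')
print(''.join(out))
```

Execution trace: 'B' (try body) → 'H' (try body, no exception) → 'V' (finally) → 'F' (after the try/except). Output: BHVF

Answer: BHVF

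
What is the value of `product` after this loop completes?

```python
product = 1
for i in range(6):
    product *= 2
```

2^6 = 64
`product` takes the values: 1 → 2 → 4 → 8 → 16 → 32 → 64

Answer: 64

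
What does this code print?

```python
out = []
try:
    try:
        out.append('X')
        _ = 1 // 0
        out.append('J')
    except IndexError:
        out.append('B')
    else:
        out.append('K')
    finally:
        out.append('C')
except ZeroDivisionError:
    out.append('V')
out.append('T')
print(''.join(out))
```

Execution trace: 'X' (try body) → 'C' (finally) → 'V' (outer except ZeroDivisionError) → 'T' (after the try/except). Output: XCVT

Answer: XCVT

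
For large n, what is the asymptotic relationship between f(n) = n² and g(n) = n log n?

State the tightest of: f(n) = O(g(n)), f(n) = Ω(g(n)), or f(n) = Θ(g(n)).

n² vs n log n: f(n) = Ω(g(n)) but not O(g(n)) — n² grows strictly faster than n log n.

Answer: f(n) = Ω(g(n)) but not O(g(n)) — n² grows strictly faster than n log n.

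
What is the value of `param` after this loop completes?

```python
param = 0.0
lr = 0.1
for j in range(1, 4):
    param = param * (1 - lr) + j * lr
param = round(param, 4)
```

Moving average with lr=0.1
`param` takes the values: 0.0 → 0.1 → 0.29 → 0.561

Answer: 0.561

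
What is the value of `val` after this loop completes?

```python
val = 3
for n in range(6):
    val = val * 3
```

Multiply by 3, 6 times: 3 * 3^6 = 2187
`val` takes the values: 3 → 9 → 27 → 81 → 243 → 729 → 2187

Answer: 2187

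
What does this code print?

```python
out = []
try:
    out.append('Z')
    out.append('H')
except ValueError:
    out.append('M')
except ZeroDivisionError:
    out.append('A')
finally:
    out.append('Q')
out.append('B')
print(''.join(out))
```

Execution trace: 'Z' (try body) → 'H' (try body, no exception) → 'Q' (finally) → 'B' (after the try/except). Output: ZHQB

Answer: ZHQB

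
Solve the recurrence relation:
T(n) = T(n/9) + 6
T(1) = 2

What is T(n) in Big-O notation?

Each step divides n by 9 and adds 6. After log_9(n) steps we reach T(1)=2. So T(n) = 6·log_9(n) + 2 = O(log n).

Answer: O(log n)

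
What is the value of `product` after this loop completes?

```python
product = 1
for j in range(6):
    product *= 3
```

3^6 = 729
`product` takes the values: 1 → 3 → 9 → 27 → 81 → 243 → 729

Answer: 729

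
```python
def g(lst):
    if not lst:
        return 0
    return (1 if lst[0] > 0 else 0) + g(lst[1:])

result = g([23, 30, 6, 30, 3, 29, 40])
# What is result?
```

Count of positive elements in [23, 30, 6, 30, 3, 29, 40] = 7

Answer: 7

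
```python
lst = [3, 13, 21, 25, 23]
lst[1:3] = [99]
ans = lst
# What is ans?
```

Trace:
`lst = [3, 13, 21, 25, 23]` → lst = [3, 13, 21, 25, 23]
`lst[1:3] = [99]` → lst = [3, 99, 25, 23]
`ans = lst` → ans = [3, 99, 25, 23]
So ans = [3, 99, 25, 23]

Answer: [3, 99, 25, 23]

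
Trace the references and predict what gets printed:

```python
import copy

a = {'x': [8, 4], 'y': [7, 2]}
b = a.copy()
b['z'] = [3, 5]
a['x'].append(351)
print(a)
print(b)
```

Key concept: shallow copy of dict with mutable values.
Step by step:
`a = {'x': [8, 4], 'y': [7, 2]}` → a = {'x': [8, 4], 'y': [7, 2]}
`b = a.copy()` → b = {'x': [8, 4], 'y': [7, 2]}
`b['z'] = [3, 5]` → b = {'x': [8, 4], 'y': [7, 2], 'z': [3, 5]}
`a['x'].append(351)` → a = {'x': [8, 4, 351], 'y': [7, 2]}; b = {'x': [8, 4, 351], 'y': [7, 2], 'z': [3, 5]}
`print(a)` → prints {'x': [8, 4, 351], 'y': [7, 2]}
`print(b)` → prints {'x': [8, 4, 351], 'y': [7, 2], 'z': [3, 5]}

Answer:
{'x': [8, 4, 351], 'y': [7, 2]}
{'x': [8, 4, 351], 'y': [7, 2], 'z': [3, 5]}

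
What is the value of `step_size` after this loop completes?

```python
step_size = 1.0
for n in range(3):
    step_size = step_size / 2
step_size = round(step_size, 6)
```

Halving LR 3 times: 1 / 2^3
`step_size` takes the values: 1.0 → 0.5 → 0.25 → 0.125

Answer: 0.125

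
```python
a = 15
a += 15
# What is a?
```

Trace:
`a = 15` → a = 15
`a += 15` → a = 30
So a = 30

Answer: 30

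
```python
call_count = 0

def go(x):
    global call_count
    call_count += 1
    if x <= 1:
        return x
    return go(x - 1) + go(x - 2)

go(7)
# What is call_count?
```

Calls(x) = 1 + Calls(x-1) + Calls(x-2); Calls(0)=Calls(1)=1. For x=7 this gives 41.

Answer: 41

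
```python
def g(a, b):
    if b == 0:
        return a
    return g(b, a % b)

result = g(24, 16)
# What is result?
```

g(24, 16) -> g(16, 8) -> g(8, 0) -> 8

Answer: 8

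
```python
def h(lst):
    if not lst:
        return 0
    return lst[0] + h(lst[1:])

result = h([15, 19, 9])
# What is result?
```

15 + 19 + 9 + 0 = 43

Answer: 43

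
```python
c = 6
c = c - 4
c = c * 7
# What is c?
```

Trace:
`c = 6` → c = 6
`c = c - 4` → c = 2
`c = c * 7` → c = 14
So c = 14

Answer: 14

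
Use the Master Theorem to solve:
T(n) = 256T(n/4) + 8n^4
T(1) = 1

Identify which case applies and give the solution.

a=256, b=4, f(n)=8n^4. log_4(256) = 4. Since c=4 = 4, Case 2 applies: T(n) = Θ(n^log_b(a) · log n) = O(n^4 log n).

Answer: O(n^4 log n) - Case 2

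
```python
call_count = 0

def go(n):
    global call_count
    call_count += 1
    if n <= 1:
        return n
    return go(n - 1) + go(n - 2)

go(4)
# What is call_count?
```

Calls(n) = 1 + Calls(n-1) + Calls(n-2); Calls(0)=Calls(1)=1. For n=4 this gives 9.

Answer: 9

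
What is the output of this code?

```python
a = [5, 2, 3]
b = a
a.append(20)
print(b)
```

Key concept: basic list aliasing.
Step by step:
`a = [5, 2, 3]` → a = [5, 2, 3]
`b = a` → b = [5, 2, 3] (same object as a)
`a.append(20)` → a = [5, 2, 3, 20] (same object as b); b = [5, 2, 3, 20] (same object as a)
`print(b)` → prints [5, 2, 3, 20]

Answer: [5, 2, 3, 20]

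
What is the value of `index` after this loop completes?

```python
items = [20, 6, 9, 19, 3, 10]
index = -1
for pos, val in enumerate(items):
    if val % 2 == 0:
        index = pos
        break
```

First even number index in [20, 6, 9, 19, 3, 10]
`index` takes the values: -1 → 0

Answer: 0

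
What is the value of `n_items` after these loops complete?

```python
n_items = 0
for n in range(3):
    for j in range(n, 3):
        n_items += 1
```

Upper triangle: 3 + 2 + ... + 1
`n_items` takes the values: 0 → 1 → 2 → 3 → 4 → 5 → 6

Answer: 6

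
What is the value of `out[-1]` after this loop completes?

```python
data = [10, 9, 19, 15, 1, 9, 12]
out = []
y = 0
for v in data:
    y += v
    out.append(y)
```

Cumulative sum ends at 75
`out` takes the values: [] → [10] → [10, 19] → [10, 19, 38] → [10, 19, 38, 53] → [10, 19, 38, 53, 54] → [10, 19, 38, 53, 54, 63] → [10, 19, 38, 53, 54, 63, 75]
So `out[-1]` = 75

Answer: 75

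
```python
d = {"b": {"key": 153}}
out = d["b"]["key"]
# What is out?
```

Trace:
`d = {"b": {"key": 153}}` → d = {'b': {'key': 153}}
`out = d["b"]["key"]` → out = 153
So out = 153

Answer: 153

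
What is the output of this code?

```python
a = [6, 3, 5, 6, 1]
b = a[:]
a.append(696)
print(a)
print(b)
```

Key concept: slice [:] creates copy.
Step by step:
`a = [6, 3, 5, 6, 1]` → a = [6, 3, 5, 6, 1]
`b = a[:]` → b = [6, 3, 5, 6, 1]
`a.append(696)` → a = [6, 3, 5, 6, 1, 696]
`print(a)` → prints [6, 3, 5, 6, 1, 696]
`print(b)` → prints [6, 3, 5, 6, 1]

Answer:
[6, 3, 5, 6, 1, 696]
[6, 3, 5, 6, 1]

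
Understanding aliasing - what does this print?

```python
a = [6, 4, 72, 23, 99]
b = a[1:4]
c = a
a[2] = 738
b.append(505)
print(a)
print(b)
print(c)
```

Key concept: slice vs alias.
Step by step:
`a = [6, 4, 72, 23, 99]` → a = [6, 4, 72, 23, 99]
`b = a[1:4]` → b = [4, 72, 23]
`c = a` → c = [6, 4, 72, 23, 99] (same object as a)
`a[2] = 738` → a = [6, 4, 738, 23, 99] (same object as c); c = [6, 4, 738, 23, 99] (same object as a)
`b.append(505)` → b = [4, 72, 23, 505]
`print(a)` → prints [6, 4, 738, 23, 99]
`print(b)` → prints [4, 72, 23, 505]
`print(c)` → prints [6, 4, 738, 23, 99]

Answer:
[6, 4, 738, 23, 99]
[4, 72, 23, 505]
[6, 4, 738, 23, 99]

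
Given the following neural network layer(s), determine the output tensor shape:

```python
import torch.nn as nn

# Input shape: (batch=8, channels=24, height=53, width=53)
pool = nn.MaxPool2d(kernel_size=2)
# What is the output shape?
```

Input: (8, 24, 53, 53) -> Output: (8, 24, 26, 26)

Answer: (8, 24, 26, 26)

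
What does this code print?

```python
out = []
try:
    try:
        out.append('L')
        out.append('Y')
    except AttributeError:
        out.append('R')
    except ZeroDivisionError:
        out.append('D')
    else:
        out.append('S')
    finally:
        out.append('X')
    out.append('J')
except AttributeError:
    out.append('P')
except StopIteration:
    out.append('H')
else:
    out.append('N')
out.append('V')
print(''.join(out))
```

Execution trace: 'L' (inner try body) → 'Y' (inner try body, no exception) → 'S' (inner else) → 'X' (inner finally) → 'J' (try body, no exception) → 'N' (else) → 'V' (after the try/except). Output: LYSXJNV

Answer: LYSXJNV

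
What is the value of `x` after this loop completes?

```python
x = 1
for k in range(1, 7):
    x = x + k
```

Start at 1, add 1 through 6
`x` takes the values: 1 → 2 → 4 → 7 → 11 → 16 → 22

Answer: 22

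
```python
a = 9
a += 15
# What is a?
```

Trace:
`a = 9` → a = 9
`a += 15` → a = 24
So a = 24

Answer: 24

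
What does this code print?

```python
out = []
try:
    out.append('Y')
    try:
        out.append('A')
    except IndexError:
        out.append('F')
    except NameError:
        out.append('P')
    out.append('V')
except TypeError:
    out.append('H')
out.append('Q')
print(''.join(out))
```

Execution trace: 'Y' (try body) → 'A' (inner try body, no exception) → 'V' (try body, no exception) → 'Q' (after the try/except). Output: YAVQ

Answer: YAVQ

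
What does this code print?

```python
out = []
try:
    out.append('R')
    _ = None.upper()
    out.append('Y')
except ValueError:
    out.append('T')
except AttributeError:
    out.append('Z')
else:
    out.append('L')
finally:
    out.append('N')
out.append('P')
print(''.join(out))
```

Execution trace: 'R' (try body) → 'Z' (except AttributeError) → 'N' (finally) → 'P' (after the try/except). Output: RZNP

Answer: RZNP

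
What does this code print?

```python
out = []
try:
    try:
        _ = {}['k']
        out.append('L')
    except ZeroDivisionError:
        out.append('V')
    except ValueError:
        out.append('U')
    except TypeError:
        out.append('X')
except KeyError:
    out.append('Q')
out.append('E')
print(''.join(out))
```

Execution trace: 'Q' (outer except KeyError) → 'E' (after the try/except). Output: QE

Answer: QE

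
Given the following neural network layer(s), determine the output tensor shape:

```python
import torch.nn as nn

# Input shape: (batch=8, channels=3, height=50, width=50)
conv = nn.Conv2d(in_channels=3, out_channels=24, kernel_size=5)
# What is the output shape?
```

Input: (8, 3, 50, 50) -> Output: (8, 24, 46, 46)

Answer: (8, 24, 46, 46)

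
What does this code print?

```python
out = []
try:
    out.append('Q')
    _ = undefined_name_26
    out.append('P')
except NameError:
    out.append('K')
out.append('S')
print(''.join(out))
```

Execution trace: 'Q' (try body) → 'K' (except NameError) → 'S' (after the try/except). Output: QKS

Answer: QKS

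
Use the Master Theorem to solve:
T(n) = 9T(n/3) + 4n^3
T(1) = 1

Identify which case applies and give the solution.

a=9, b=3, f(n)=4n^3. log_3(9) = 2. Since c=3 > 2 and the regularity condition holds (9(n/3)^3 = (9/3^3)n^3 with 9/3^3 < 1), Case 3 applies: T(n) = Θ(f(n)) = O(n^3).

Answer: O(n^3) - Case 3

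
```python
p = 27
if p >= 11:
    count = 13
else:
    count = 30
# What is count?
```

Trace:
`p = 27` → p = 27
`if p >= 11: ...` → p >= 11 is True → count = 13
So count = 13

Answer: 13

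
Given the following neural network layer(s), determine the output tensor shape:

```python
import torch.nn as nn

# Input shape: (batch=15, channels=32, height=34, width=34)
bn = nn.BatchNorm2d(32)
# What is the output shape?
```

Input: (15, 32, 34, 34) -> Output: (15, 32, 34, 34)

Answer: (15, 32, 34, 34)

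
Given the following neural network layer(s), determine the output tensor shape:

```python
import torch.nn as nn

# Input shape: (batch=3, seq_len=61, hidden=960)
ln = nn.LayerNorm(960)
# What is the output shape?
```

Input: (3, 61, 960) -> Output: (3, 61, 960)

Answer: (3, 61, 960)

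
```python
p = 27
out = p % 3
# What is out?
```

Trace:
`p = 27` → p = 27
`out = p % 3` → out = 0
So out = 0

Answer: 0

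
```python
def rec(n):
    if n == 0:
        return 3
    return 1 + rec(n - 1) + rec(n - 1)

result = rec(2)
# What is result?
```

rec(n) = 1 + 2·rec(n-1), rec(0)=3. Closed form: (3+1)·2^2 - 1 = 15.

Answer: 15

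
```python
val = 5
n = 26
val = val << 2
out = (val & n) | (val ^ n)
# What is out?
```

Trace:
`val = 5` → val = 5
`n = 26` → n = 26
`val = val << 2` → val = 20
`out = (val & n) | (val ^ n)` → out = 30
So out = 30

Answer: 30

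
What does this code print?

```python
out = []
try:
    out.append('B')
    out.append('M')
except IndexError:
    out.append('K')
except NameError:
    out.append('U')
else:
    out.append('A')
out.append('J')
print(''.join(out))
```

Execution trace: 'B' (try body) → 'M' (try body, no exception) → 'A' (else) → 'J' (after the try/except). Output: BMAJ

Answer: BMAJ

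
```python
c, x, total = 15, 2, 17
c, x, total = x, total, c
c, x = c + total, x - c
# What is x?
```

Trace:
`c, x, total = 15, 2, 17` → c = 15; x = 2; total = 17
`c, x, total = x, total, c` → c = 2; x = 17; total = 15
`c, x = c + total, x - c` → c = 17; x = 15
So x = 15

Answer: 15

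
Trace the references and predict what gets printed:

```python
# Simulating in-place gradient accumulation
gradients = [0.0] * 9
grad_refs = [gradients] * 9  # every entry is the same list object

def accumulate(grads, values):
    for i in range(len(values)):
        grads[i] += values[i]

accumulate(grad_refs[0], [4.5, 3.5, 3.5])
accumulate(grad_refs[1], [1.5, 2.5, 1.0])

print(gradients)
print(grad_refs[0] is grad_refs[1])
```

Key concept: gradient accumulation aliasing.
Step by step:
`gradients = [0.0] * 9` → gradients = [0.0, 0.0, 0.0, 0.0, 0.0, 0.0, 0.0, 0.0, 0.0]
`grad_refs = [gradients] * 9` → grad_refs = [[0.0, 0.0, 0.0, 0.0, 0.0, 0.0, 0.0, 0.0, 0.0], [0.0, 0.0, 0.0, 0.0, 0.0, 0.0, 0.0, 0.0, 0.0], [0.0, 0.0, 0.0, 0.0, 0.0, 0.0, 0.0, 0.0, 0.0], [0.0, 0.0, 0.0, 0.0, 0.0, 0.0, 0.0, 0.0, 0.0], [0.0, 0.0, 0.0, 0.0, 0.0, 0.0, 0.0, 0.0, 0.0], [0.0, 0.0, 0.0, 0.0, 0.0, 0.0, 0.0, 0.0, 0.0], [0.0, 0.0, 0.0, 0.0, 0.0, 0.0, 0.0, 0.0, 0.0], [0.0, 0.0, 0.0, 0.0, 0.0, 0.0, 0.0, 0.0, 0.0], [0.0, 0.0, 0.0, 0.0, 0.0, 0.0, 0.0, 0.0, 0.0]]
`accumulate(grad_refs[0], [4.5, 3.5, 3.5])` → gradients = [4.5, 3.5, 3.5, 0.0, 0.0, 0.0, 0.0, 0.0, 0.0]; grad_refs = [[4.5, 3.5, 3.5, 0.0, 0.0, 0.0, 0.0, 0.0, 0.0], [4.5, 3.5, 3.5, 0.0, 0.0, 0.0, 0.0, 0.0, 0.0], [4.5, 3.5, 3.5, 0.0, 0.0, 0.0, 0.0, 0.0, 0.0], [4.5, 3.5, 3.5, 0.0, 0.0, 0.0, 0.0, 0.0, 0.0], [4.5, 3.5, 3.5, 0.0, 0.0, 0.0, 0.0, 0.0, 0.0], [4.5, 3.5, 3.5, 0.0, 0.0, 0.0, 0.0, 0.0, 0.0], [4.5, 3.5, 3.5, 0.0, 0.0, 0.0, 0.0, 0.0, 0.0], [4.5, 3.5, 3.5, 0.0, 0.0, 0.0, 0.0, 0.0, 0.0], [4.5, 3.5, 3.5, 0.0, 0.0, 0.0, 0.0, 0.0, 0.0]]
`accumulate(grad_refs[1], [1.5, 2.5, 1.0])` → gradients = [6.0, 6.0, 4.5, 0.0, 0.0, 0.0, 0.0, 0.0, 0.0]; grad_refs = [[6.0, 6.0, 4.5, 0.0, 0.0, 0.0, 0.0, 0.0, 0.0], [6.0, 6.0, 4.5, 0.0, 0.0, 0.0, 0.0, 0.0, 0.0], [6.0, 6.0, 4.5, 0.0, 0.0, 0.0, 0.0, 0.0, 0.0], [6.0, 6.0, 4.5, 0.0, 0.0, 0.0, 0.0, 0.0, 0.0], [6.0, 6.0, 4.5, 0.0, 0.0, 0.0, 0.0, 0.0, 0.0], [6.0, 6.0, 4.5, 0.0, 0.0, 0.0, 0.0, 0.0, 0.0], [6.0, 6.0, 4.5, 0.0, 0.0, 0.0, 0.0, 0.0, 0.0], [6.0, 6.0, 4.5, 0.0, 0.0, 0.0, 0.0, 0.0, 0.0], [6.0, 6.0, 4.5, 0.0, 0.0, 0.0, 0.0, 0.0, 0.0]]
`print(gradients)` → prints [6.0, 6.0, 4.5, 0.0, 0.0, 0.0, 0.0, 0.0, 0.0]
`print(grad_refs[0] is grad_refs[1])` → prints True

Answer:
[6.0, 6.0, 4.5, 0.0, 0.0, 0.0, 0.0, 0.0, 0.0]
True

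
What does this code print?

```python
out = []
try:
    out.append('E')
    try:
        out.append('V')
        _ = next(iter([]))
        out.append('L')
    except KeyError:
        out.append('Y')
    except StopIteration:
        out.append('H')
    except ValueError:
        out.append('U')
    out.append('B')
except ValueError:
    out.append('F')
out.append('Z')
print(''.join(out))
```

Execution trace: 'E' (try body) → 'V' (inner try body) → 'H' (inner except StopIteration) → 'B' (try body, no exception) → 'Z' (after the try/except). Output: EVHBZ

Answer: EVHBZ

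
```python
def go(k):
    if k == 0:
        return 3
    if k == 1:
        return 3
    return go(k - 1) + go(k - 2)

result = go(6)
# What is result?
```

Build up from base cases: go(0)=3, go(1)=3, go(2)=6, go(3)=9, go(4)=15, go(5)=24, go(6)=39

Answer: 39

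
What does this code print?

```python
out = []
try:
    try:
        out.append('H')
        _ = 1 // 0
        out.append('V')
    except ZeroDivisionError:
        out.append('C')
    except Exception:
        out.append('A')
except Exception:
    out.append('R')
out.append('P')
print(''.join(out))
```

Execution trace: 'H' (inner try body) → 'C' (inner except ZeroDivisionError) → 'P' (after the try/except). Output: HCP

Answer: HCP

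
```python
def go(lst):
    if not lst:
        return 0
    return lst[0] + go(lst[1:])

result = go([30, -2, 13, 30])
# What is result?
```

30 + (-2) + 13 + 30 + 0 = 71

Answer: 71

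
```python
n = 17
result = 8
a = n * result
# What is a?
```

Trace:
`n = 17` → n = 17
`result = 8` → result = 8
`a = n * result` → a = 136
So a = 136

Answer: 136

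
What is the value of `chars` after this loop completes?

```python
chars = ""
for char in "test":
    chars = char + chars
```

Reverse 'test'
`chars` takes the values: "" → "t" → "et" → "set" → "tset"

Answer: "tset"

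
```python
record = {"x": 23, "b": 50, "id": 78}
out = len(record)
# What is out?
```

Trace:
`record = {"x": 23, "b": 50, "id": 78}` → record = {'x': 23, 'b': 50, 'id': 78}
`out = len(record)` → out = 3
So out = 3

Answer: 3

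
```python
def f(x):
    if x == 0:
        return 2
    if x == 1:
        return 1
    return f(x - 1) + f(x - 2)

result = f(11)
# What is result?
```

Build up from base cases: f(0)=2, f(1)=1, f(2)=3, f(3)=4, f(4)=7, f(5)=11, f(6)=18, ..., f(11)=199

Answer: 199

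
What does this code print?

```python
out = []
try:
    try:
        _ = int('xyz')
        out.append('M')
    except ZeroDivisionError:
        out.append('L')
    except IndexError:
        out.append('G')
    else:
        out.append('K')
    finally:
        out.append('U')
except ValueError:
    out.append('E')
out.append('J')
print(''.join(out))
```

Execution trace: 'U' (finally) → 'E' (outer except ValueError) → 'J' (after the try/except). Output: UEJ

Answer: UEJ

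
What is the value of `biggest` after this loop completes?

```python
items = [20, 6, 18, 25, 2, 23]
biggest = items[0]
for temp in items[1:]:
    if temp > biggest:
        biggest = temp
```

Maximum of [20, 6, 18, 25, 2, 23]
`biggest` takes the values: 20 → 25

Answer: 25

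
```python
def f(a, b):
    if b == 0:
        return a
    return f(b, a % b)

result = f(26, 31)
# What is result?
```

f(26, 31) -> f(31, 26) -> f(26, 5) -> f(5, 1) -> f(1, 0) -> 1

Answer: 1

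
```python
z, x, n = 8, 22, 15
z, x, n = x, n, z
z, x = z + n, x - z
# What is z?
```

Trace:
`z, x, n = 8, 22, 15` → z = 8; x = 22; n = 15
`z, x, n = x, n, z` → z = 22; x = 15; n = 8
`z, x = z + n, x - z` → z = 30; x = -7
So z = 30

Answer: 30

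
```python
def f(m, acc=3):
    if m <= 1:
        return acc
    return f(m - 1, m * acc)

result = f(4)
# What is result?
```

Accumulator trace (n, acc): (4, 3) -> (3, 12) -> (2, 36) -> (1, 72) -> return 72

Answer: 72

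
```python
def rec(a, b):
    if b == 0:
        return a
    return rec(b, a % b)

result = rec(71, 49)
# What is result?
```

rec(71, 49) -> rec(49, 22) -> rec(22, 5) -> rec(5, 2) -> rec(2, 1) -> rec(1, 0) -> 1

Answer: 1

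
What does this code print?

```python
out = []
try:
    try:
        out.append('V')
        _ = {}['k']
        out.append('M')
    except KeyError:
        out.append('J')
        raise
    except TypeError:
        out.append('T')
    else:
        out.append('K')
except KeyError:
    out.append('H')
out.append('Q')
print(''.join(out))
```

Execution trace: 'V' (inner try body) → 'J' (inner except KeyError) → 'H' (outer except KeyError) → 'Q' (after the try/except). Output: VJHQ

Answer: VJHQ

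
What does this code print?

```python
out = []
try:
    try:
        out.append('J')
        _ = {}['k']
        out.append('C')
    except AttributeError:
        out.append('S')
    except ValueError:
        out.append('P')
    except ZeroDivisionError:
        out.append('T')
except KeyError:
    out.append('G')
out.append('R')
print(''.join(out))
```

Execution trace: 'J' (try body) → 'G' (outer except KeyError) → 'R' (after the try/except). Output: JGR

Answer: JGR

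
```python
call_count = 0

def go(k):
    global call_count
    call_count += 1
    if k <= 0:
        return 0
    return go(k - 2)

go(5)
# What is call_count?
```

Linear recursion stepping by 2: 4 calls from k=5 down to ≤0.

Answer: 4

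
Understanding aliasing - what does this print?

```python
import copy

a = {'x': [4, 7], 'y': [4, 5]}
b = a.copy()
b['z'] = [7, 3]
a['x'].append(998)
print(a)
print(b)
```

Key concept: shallow copy of dict with mutable values.
Step by step:
`a = {'x': [4, 7], 'y': [4, 5]}` → a = {'x': [4, 7], 'y': [4, 5]}
`b = a.copy()` → b = {'x': [4, 7], 'y': [4, 5]}
`b['z'] = [7, 3]` → b = {'x': [4, 7], 'y': [4, 5], 'z': [7, 3]}
`a['x'].append(998)` → a = {'x': [4, 7, 998], 'y': [4, 5]}; b = {'x': [4, 7, 998], 'y': [4, 5], 'z': [7, 3]}
`print(a)` → prints {'x': [4, 7, 998], 'y': [4, 5]}
`print(b)` → prints {'x': [4, 7, 998], 'y': [4, 5], 'z': [7, 3]}

Answer:
{'x': [4, 7, 998], 'y': [4, 5]}
{'x': [4, 7, 998], 'y': [4, 5], 'z': [7, 3]}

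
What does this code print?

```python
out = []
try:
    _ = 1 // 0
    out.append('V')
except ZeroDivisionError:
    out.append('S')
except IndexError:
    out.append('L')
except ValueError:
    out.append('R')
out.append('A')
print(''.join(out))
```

Execution trace: 'S' (except ZeroDivisionError) → 'A' (after the try/except). Output: SA

Answer: SA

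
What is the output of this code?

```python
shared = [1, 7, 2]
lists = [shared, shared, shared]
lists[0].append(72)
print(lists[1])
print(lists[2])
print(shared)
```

Key concept: list of same reference.
Step by step:
`shared = [1, 7, 2]` → shared = [1, 7, 2]
`lists = [shared, shared, shared]` → lists = [[1, 7, 2], [1, 7, 2], [1, 7, 2]]
`lists[0].append(72)` → shared = [1, 7, 2, 72]; lists = [[1, 7, 2, 72], [1, 7, 2, 72], [1, 7, 2, 72]]
`print(lists[1])` → prints [1, 7, 2, 72]
`print(lists[2])` → prints [1, 7, 2, 72]
`print(shared)` → prints [1, 7, 2, 72]

Answer:
[1, 7, 2, 72]
[1, 7, 2, 72]
[1, 7, 2, 72]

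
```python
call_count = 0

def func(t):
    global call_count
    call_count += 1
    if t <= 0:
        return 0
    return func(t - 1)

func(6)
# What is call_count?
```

Linear recursion stepping by 1: 7 calls from t=6 down to ≤0.

Answer: 7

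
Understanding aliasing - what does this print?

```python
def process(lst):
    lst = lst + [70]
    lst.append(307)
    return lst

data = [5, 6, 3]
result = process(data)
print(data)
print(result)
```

Key concept: rebinding parameter vs mutation.
Step by step:
`data = [5, 6, 3]` → data = [5, 6, 3]
`result = process(data)` → result = [5, 6, 3, 70, 307]
`print(data)` → prints [5, 6, 3]
`print(result)` → prints [5, 6, 3, 70, 307]

Answer:
[5, 6, 3]
[5, 6, 3, 70, 307]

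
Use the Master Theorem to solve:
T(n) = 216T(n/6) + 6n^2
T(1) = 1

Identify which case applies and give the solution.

a=216, b=6, f(n)=6n^2. log_6(216) = 3. Since c=2 < 3, Case 1 applies: T(n) = Θ(n^log_b(a)) = O(n^3).

Answer: O(n^3) - Case 1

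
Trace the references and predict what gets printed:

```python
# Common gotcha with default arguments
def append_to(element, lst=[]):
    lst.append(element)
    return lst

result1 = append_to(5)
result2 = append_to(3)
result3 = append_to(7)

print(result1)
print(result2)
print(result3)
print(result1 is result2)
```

Key concept: mutable default argument gotcha.
Step by step:
`result1 = append_to(5)` → result1 = [5]
`result2 = append_to(3)` → result1 = [5, 3] (same object as result2); result2 = [5, 3] (same object as result1)
`result3 = append_to(7)` → result1 = [5, 3, 7] (same object as result2, result3); result2 = [5, 3, 7] (same object as result1, result3); result3 = [5, 3, 7] (same object as result1, result2)
`print(result1)` → prints [5, 3, 7]
`print(result2)` → prints [5, 3, 7]
`print(result3)` → prints [5, 3, 7]
`print(result1 is result2)` → prints True

Answer:
[5, 3, 7]
[5, 3, 7]
[5, 3, 7]
True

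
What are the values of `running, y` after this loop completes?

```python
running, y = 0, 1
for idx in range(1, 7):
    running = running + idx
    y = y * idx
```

Sum and factorial of 1 to 6
`running, y` takes the values: (0, 1) → (1, 1) → (3, 1) → (3, 2) → (6, 2) → (6, 6) → (10, 6) → (10, 24) → (15, 24) → (15, 120) → (21, 120) → (21, 720)

Answer: 21, 720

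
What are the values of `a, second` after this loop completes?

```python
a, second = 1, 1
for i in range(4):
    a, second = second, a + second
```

Fibonacci: after 4 iterations
`a, second` takes the values: (1, 1) → (1, 2) → (2, 3) → (3, 5) → (5, 8)

Answer: 5, 8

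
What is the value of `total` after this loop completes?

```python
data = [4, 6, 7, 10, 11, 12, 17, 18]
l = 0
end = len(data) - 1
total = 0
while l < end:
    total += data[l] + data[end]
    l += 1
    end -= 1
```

Sum of pairs from ends
`total` takes the values: 0 → 22 → 45 → 64 → 85

Answer: 85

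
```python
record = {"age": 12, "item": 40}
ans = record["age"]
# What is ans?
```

Trace:
`record = {"age": 12, "item": 40}` → record = {'age': 12, 'item': 40}
`ans = record["age"]` → ans = 12
So ans = 12

Answer: 12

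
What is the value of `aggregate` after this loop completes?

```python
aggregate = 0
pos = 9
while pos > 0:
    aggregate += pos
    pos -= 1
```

Sum 9 down to 1
`aggregate` takes the values: 0 → 9 → 17 → 24 → 30 → 35 → 39 → 42 → 44 → 45

Answer: 45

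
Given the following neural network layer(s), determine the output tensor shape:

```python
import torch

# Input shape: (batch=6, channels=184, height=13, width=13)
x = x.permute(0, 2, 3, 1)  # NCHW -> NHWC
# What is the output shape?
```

Input: (6, 184, 13, 13) -> Output: (6, 13, 13, 184)

Answer: (6, 13, 13, 184)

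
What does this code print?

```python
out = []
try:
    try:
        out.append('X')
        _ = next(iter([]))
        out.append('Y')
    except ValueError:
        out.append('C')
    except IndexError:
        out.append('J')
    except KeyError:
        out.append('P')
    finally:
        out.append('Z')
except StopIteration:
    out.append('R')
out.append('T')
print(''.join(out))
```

Execution trace: 'X' (try body) → 'Z' (finally) → 'R' (outer except StopIteration) → 'T' (after the try/except). Output: XZRT

Answer: XZRT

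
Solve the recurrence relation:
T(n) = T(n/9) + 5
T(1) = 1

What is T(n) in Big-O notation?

Each step divides n by 9 and adds 5. After log_9(n) steps we reach T(1)=1. So T(n) = 5·log_9(n) + 1 = O(log n).

Answer: O(log n)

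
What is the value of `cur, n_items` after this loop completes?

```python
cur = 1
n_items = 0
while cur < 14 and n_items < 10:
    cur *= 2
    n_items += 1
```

Double until >= 14 or 10 iterations
`cur, n_items` takes the values: (1, 0) → (2, 0) → (2, 1) → (4, 1) → (4, 2) → (8, 2) → (8, 3) → (16, 3) → (16, 4)

Answer: 16, 4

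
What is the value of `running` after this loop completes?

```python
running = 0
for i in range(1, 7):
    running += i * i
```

Sum of squares 1² to 6² = 91
`running` takes the values: 0 → 1 → 5 → 14 → 30 → 55 → 91

Answer: 91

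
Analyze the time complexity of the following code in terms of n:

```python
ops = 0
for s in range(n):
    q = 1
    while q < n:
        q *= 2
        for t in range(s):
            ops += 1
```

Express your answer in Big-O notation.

Each loop level contributes: n × log n × n. Multiplying the contributions gives O(n^2 log n).

Answer: O(n^2 log n)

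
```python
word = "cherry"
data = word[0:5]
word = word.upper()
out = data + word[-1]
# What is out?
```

Trace:
`word = "cherry"` → word = 'cherry'
`data = word[0:5]` → data = 'cherr'
`word = word.upper()` → word = 'CHERRY'
`out = data + word[-1]` → out = 'cherrY'
So out = 'cherrY'

Answer: 'cherrY'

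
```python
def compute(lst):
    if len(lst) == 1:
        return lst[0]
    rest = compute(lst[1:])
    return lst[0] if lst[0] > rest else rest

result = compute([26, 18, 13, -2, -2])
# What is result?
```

Recursive max over [26, 18, 13, -2, -2] = 26

Answer: 26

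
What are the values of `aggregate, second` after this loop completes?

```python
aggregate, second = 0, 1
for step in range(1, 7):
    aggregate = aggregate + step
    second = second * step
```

Sum and factorial of 1 to 6
`aggregate, second` takes the values: (0, 1) → (1, 1) → (3, 1) → (3, 2) → (6, 2) → (6, 6) → (10, 6) → (10, 24) → (15, 24) → (15, 120) → (21, 120) → (21, 720)

Answer: 21, 720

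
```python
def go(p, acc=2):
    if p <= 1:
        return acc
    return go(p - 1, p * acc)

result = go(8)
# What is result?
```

Accumulator trace (n, acc): (8, 2) -> (7, 16) -> (6, 112) -> (5, 672) -> (4, 3360) -> (3, 13440) -> (2, 40320) -> (1, 80640) -> return 80640

Answer: 80640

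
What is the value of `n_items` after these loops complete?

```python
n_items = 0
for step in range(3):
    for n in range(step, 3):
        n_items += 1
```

Upper triangle: 3 + 2 + ... + 1
`n_items` takes the values: 0 → 1 → 2 → 3 → 4 → 5 → 6

Answer: 6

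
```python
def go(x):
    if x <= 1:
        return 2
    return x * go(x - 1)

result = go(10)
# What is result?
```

go(10) = 10 * 9 * 8 * 7 * 6 * 5 * 4 * 3 * 2 * 2 = 7257600

Answer: 7257600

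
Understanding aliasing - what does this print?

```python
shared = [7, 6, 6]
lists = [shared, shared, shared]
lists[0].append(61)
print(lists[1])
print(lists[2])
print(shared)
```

Key concept: list of same reference.
Step by step:
`shared = [7, 6, 6]` → shared = [7, 6, 6]
`lists = [shared, shared, shared]` → lists = [[7, 6, 6], [7, 6, 6], [7, 6, 6]]
`lists[0].append(61)` → shared = [7, 6, 6, 61]; lists = [[7, 6, 6, 61], [7, 6, 6, 61], [7, 6, 6, 61]]
`print(lists[1])` → prints [7, 6, 6, 61]
`print(lists[2])` → prints [7, 6, 6, 61]
`print(shared)` → prints [7, 6, 6, 61]

Answer:
[7, 6, 6, 61]
[7, 6, 6, 61]
[7, 6, 6, 61]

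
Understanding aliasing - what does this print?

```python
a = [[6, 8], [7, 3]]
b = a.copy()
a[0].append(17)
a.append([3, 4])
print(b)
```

Key concept: shallow copy with nested lists.
Step by step:
`a = [[6, 8], [7, 3]]` → a = [[6, 8], [7, 3]]
`b = a.copy()` → b = [[6, 8], [7, 3]]
`a[0].append(17)` → a = [[6, 8, 17], [7, 3]]; b = [[6, 8, 17], [7, 3]]
`a.append([3, 4])` → a = [[6, 8, 17], [7, 3], [3, 4]]
`print(b)` → prints [[6, 8, 17], [7, 3]]

Answer: [[6, 8, 17], [7, 3]]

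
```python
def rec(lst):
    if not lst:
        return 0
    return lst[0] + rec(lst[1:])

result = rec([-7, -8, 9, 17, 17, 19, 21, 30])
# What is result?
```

(-7) + (-8) + 9 + 17 + 17 + 19 + 21 + 30 + 0 = 98

Answer: 98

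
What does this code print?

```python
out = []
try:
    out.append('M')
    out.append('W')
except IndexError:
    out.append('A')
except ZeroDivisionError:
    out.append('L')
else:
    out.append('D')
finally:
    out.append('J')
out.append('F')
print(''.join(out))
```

Execution trace: 'M' (try body) → 'W' (try body, no exception) → 'D' (else) → 'J' (finally) → 'F' (after the try/except). Output: MWDJF

Answer: MWDJF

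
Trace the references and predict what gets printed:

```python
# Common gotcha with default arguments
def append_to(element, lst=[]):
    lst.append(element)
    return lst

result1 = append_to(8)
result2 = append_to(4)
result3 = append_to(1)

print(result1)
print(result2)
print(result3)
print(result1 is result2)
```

Key concept: mutable default argument gotcha.
Step by step:
`result1 = append_to(8)` → result1 = [8]
`result2 = append_to(4)` → result1 = [8, 4] (same object as result2); result2 = [8, 4] (same object as result1)
`result3 = append_to(1)` → result1 = [8, 4, 1] (same object as result2, result3); result2 = [8, 4, 1] (same object as result1, result3); result3 = [8, 4, 1] (same object as result1, result2)
`print(result1)` → prints [8, 4, 1]
`print(result2)` → prints [8, 4, 1]
`print(result3)` → prints [8, 4, 1]
`print(result1 is result2)` → prints True

Answer:
[8, 4, 1]
[8, 4, 1]
[8, 4, 1]
True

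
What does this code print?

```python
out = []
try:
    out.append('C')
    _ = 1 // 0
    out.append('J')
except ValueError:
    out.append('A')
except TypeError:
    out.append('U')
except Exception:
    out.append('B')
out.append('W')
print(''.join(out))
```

Execution trace: 'C' (try body) → 'B' (except Exception) → 'W' (after the try/except). Output: CBW

Answer: CBW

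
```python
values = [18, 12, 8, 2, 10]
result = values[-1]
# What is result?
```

Trace:
`values = [18, 12, 8, 2, 10]` → values = [18, 12, 8, 2, 10]
`result = values[-1]` → result = 10
So result = 10

Answer: 10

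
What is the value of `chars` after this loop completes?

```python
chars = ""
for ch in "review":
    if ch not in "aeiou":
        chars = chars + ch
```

Remove vowels from 'review'
`chars` takes the values: "" → "r" → "rv" → "rvw"

Answer: "rvw"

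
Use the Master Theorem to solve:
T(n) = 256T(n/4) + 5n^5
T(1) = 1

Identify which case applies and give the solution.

a=256, b=4, f(n)=5n^5. log_4(256) = 4. Since c=5 > 4 and the regularity condition holds (256(n/4)^5 = (256/4^5)n^5 with 256/4^5 < 1), Case 3 applies: T(n) = Θ(f(n)) = O(n^5).

Answer: O(n^5) - Case 3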